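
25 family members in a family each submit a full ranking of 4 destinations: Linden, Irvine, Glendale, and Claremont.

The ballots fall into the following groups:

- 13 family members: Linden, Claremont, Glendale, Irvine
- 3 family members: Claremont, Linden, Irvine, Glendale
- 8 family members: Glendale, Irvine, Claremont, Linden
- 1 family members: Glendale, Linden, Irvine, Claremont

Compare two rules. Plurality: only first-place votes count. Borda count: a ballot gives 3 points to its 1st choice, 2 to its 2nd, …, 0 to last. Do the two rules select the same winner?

Yes

Plurality first-place counts: Linden 13, Irvine 0, Glendale 9, Claremont 3 → Linden.
Borda totals: Linden 47, Irvine 20, Glendale 40, Claremont 43 → Linden.
The two rules agree on Linden.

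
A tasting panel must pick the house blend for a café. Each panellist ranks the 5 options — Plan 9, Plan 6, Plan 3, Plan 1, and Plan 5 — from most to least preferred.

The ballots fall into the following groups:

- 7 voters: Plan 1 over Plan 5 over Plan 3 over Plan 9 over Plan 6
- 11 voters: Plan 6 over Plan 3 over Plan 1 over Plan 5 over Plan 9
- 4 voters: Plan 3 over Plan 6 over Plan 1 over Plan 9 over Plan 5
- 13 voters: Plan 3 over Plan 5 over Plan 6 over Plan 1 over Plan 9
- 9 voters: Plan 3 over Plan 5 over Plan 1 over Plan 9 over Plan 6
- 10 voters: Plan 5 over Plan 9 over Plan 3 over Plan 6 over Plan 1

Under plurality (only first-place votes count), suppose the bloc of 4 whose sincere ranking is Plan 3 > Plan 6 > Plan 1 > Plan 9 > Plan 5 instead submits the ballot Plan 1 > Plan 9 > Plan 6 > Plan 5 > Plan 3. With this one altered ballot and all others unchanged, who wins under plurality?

First-place totals with the altered ballot: Plan 9 0, Plan 6 11, Plan 3 22, Plan 1 11, Plan 5 10.
The winner is unchanged: still Plan 3.

Plan 3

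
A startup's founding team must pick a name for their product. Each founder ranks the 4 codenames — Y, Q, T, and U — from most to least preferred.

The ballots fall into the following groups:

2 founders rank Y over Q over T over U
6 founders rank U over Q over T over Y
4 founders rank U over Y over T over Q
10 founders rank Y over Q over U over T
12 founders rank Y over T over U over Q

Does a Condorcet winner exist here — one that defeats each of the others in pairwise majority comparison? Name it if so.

Y

Head-to-head results (34 voters total):
Y vs Q: Y wins 28–6.
Y vs T: Y wins 28–6.
Y vs U: Y wins 24–10.
Q vs T: Q wins 18–16.
Q vs U: U wins 22–12.
T vs U: U wins 20–14.
Y beats each rival — Q (28–6), T (28–6), U (24–10) — so Y is the Condorcet winner.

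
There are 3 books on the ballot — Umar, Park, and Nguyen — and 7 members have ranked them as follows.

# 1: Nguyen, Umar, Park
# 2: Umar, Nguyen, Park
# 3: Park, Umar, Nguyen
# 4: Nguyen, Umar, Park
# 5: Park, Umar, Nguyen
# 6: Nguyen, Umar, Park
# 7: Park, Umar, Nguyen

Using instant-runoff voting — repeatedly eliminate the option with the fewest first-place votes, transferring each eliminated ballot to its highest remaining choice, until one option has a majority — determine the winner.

Round 1: Park 3, Nguyen 3, Umar 1. Umar has the fewest and is eliminated.
Round 2: Nguyen 4, Park 3. Nguyen has a majority.

Nguyen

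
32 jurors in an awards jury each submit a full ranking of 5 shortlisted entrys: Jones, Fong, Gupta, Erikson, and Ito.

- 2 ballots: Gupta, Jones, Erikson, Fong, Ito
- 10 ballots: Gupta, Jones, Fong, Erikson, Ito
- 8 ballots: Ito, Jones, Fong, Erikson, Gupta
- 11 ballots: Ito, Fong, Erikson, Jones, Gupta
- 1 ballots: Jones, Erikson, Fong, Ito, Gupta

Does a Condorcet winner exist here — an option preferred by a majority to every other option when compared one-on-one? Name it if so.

Head-to-head results (32 voters total):
Jones vs Fong: Jones wins 21–11.
Jones vs Gupta: Jones wins 20–12.
Jones vs Erikson: Jones wins 21–11.
Jones vs Ito: Ito wins 19–13.
Fong vs Gupta: Fong wins 20–12.
Fong vs Erikson: Fong wins 29–3.
Fong vs Ito: Ito wins 19–13.
Gupta vs Erikson: Erikson wins 20–12.
Gupta vs Ito: Ito wins 20–12.
Erikson vs Ito: Ito wins 19–13.
Ito beats each rival — Jones (19–13), Fong (19–13), Gupta (20–12), Erikson (19–13) — so Ito is the Condorcet winner.

Ito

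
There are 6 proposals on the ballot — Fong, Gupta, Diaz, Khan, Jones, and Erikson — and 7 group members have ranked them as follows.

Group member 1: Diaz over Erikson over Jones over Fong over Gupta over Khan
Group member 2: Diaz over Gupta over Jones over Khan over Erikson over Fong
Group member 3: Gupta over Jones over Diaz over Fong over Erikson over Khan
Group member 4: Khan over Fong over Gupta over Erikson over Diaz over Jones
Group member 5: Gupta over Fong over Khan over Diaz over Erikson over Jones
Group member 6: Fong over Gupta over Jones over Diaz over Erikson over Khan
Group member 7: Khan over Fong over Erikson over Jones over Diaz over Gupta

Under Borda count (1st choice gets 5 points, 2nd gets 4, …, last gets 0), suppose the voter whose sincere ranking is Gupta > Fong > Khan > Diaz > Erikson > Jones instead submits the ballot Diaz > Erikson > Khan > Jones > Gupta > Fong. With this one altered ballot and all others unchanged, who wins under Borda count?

Diaz

Borda totals with the altered ballot: Fong 17, Gupta 18, Diaz 22, Khan 15, Jones 17, Erikson 16.
The switch changes the winner from Gupta to Diaz.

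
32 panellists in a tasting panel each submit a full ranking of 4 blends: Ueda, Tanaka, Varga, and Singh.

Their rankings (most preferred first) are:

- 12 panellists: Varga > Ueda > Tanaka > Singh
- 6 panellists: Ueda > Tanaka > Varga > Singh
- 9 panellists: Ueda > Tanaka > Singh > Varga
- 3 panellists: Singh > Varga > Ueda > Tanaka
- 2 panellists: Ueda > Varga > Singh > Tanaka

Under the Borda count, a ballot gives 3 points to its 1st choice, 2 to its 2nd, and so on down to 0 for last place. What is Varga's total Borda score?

52

Borda scores:
  Ueda: 12·2 + 6·3 + 9·3 + 3·1 + 2·3 = 78
  Tanaka: 12·1 + 6·2 + 9·2 + 3·0 + 2·0 = 42
  Varga: 12·3 + 6·1 + 9·0 + 3·2 + 2·2 = 52
  Singh: 12·0 + 6·0 + 9·1 + 3·3 + 2·1 = 20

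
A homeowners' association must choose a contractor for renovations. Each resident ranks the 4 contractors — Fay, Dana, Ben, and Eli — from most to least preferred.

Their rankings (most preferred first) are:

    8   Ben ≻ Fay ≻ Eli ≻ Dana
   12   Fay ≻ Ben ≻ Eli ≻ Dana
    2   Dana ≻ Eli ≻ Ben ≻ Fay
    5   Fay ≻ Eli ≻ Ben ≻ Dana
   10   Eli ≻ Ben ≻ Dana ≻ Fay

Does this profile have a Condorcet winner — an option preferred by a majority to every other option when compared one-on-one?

Yes

Head-to-head results (37 voters total):
Fay vs Dana: Fay wins 25–12.
Fay vs Ben: Ben wins 20–17.
Fay vs Eli: Fay wins 25–12.
Dana vs Ben: Ben wins 35–2.
Dana vs Eli: Eli wins 35–2.
Ben vs Eli: Ben wins 20–17.
Ben beats each rival — Fay (20–17), Dana (35–2), Eli (20–17) — so Ben is the Condorcet winner.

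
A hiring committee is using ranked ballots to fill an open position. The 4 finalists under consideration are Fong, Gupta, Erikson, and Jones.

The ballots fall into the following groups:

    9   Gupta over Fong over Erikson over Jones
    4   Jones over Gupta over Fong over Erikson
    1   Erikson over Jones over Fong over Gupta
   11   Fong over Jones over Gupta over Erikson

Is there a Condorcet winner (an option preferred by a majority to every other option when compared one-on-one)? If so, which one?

No Condorcet winner

Head-to-head results (25 voters total):
Fong vs Gupta: Gupta wins 13–12.
Fong vs Erikson: Fong wins 24–1.
Fong vs Jones: Fong wins 20–5.
Gupta vs Erikson: Gupta wins 24–1.
Gupta vs Jones: Jones wins 16–9.
Erikson vs Jones: Jones wins 15–10.
No candidate beats all others: Fong beats Jones beats Gupta beats Fong, a majority cycle.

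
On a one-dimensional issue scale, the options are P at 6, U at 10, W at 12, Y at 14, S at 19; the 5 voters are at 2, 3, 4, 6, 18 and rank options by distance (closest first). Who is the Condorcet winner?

P

With single-peaked preferences on a line, the Condorcet winner is the candidate closest to the median voter.
The median voter (position 4) is closest to P at 6.
Check: P vs Y — voters closer to P: 4 of 5.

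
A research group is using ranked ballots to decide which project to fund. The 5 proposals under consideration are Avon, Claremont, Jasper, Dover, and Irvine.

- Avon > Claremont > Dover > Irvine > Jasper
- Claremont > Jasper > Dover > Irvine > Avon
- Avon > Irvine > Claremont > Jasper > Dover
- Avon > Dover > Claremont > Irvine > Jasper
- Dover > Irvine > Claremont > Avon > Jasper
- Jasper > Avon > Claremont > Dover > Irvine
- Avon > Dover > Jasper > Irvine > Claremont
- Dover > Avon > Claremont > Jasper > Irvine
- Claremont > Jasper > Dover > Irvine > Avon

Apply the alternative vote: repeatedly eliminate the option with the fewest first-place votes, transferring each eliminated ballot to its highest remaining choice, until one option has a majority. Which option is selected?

Avon

Round 1: Avon 4, Claremont 2, Dover 2, Jasper 1, Irvine 0. Irvine has the fewest and is eliminated.
Round 2: Avon 4, Claremont 2, Dover 2, Jasper 1. Jasper has the fewest and is eliminated.
Round 3: Avon 5, Claremont 2, Dover 2. Avon has a majority.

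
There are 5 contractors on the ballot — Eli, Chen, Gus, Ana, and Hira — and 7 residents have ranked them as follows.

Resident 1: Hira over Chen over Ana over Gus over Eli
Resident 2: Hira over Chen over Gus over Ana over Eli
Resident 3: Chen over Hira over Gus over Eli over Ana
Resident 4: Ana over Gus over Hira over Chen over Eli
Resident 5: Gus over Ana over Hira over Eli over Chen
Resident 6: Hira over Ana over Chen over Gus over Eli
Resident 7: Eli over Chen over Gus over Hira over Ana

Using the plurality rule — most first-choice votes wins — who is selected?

First-place vote totals:
  Eli: 1
  Chen: 1
  Gus: 1
  Ana: 1
  Hira: 3
Hira has the most first-place votes.

Hira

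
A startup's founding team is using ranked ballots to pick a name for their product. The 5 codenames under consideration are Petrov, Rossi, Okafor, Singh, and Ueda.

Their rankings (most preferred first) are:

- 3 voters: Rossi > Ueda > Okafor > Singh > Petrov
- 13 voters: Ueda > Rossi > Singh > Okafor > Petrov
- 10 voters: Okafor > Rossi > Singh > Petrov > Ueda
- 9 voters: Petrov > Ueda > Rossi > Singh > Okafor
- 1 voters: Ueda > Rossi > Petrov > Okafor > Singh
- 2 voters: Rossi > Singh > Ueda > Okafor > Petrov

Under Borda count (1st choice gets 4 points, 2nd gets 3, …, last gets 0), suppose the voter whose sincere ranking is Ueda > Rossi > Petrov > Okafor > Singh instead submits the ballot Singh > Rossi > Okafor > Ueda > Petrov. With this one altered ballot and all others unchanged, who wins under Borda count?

Borda totals with the altered ballot: Petrov 46, Rossi 110, Okafor 63, Singh 68, Ueda 93.
The winner is unchanged: still Rossi.

Rossi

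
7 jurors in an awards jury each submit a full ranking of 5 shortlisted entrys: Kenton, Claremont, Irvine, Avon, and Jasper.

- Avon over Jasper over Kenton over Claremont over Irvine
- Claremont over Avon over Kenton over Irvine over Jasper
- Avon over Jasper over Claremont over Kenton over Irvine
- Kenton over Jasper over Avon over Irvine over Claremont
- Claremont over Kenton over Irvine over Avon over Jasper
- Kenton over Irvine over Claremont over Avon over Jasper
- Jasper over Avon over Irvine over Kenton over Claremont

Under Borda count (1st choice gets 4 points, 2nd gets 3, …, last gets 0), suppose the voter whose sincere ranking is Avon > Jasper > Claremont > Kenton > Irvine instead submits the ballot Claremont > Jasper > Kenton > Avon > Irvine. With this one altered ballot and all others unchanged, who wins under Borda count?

Kenton

Borda totals with the altered ballot: Kenton 18, Claremont 15, Irvine 9, Avon 15, Jasper 13.
The switch changes the winner from Avon to Kenton.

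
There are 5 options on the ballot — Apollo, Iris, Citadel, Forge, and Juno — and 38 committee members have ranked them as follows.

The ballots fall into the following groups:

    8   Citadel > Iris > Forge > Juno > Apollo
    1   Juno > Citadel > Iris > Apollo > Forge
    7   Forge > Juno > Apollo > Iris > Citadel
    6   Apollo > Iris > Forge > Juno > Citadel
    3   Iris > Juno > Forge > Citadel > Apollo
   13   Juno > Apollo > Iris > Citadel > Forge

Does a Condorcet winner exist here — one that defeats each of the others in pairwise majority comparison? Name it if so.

There is no Condorcet winner

Head-to-head results (38 voters total):
Apollo vs Iris: Apollo wins 26–12.
Apollo vs Citadel: Apollo wins 26–12.
Apollo vs Forge: Apollo wins 20–18.
Apollo vs Juno: Juno wins 32–6.
Iris vs Citadel: Iris wins 29–9.
Iris vs Forge: Iris wins 31–7.
Iris vs Juno: Juno wins 21–17.
Citadel vs Forge: Citadel wins 22–16.
Citadel vs Juno: Juno wins 30–8.
Forge vs Juno: Forge wins 21–17.
No candidate beats all others: Apollo beats Forge beats Juno beats Apollo, a majority cycle.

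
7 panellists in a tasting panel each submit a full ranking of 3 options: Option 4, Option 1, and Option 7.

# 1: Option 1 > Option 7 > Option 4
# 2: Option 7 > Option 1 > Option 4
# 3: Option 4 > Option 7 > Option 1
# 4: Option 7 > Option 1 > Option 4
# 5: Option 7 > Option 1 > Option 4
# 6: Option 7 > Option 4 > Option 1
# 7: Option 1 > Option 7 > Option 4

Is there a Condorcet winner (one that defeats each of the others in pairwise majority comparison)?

Yes

Head-to-head results (7 voters total):
Option 4 vs Option 1: Option 1 wins 5–2.
Option 4 vs Option 7: Option 7 wins 6–1.
Option 1 vs Option 7: Option 7 wins 5–2.
Option 7 beats each rival — Option 4 (6–1), Option 1 (5–2) — so Option 7 is the Condorcet winner.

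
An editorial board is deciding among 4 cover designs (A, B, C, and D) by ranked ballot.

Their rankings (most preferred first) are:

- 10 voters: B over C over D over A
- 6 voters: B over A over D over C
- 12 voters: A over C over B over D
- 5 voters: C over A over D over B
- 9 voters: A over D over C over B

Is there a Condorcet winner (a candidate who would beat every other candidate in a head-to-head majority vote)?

Head-to-head results (42 voters total):
A vs B: A wins 26–16.
A vs C: A wins 27–15.
A vs D: A wins 32–10.
B vs C: C wins 26–16.
B vs D: B wins 28–14.
C vs D: C wins 27–15.
A beats each rival — B (26–16), C (27–15), D (32–10) — so A is the Condorcet winner.

Yes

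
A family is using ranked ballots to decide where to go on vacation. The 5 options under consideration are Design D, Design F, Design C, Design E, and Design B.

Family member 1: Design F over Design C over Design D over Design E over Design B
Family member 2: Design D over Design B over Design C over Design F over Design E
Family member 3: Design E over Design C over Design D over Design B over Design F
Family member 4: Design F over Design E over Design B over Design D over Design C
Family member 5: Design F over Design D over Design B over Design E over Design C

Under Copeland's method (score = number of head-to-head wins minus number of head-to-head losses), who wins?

Design F

Pairwise results:
  Design D vs Design F: Design F wins 3–2.
  Design D vs Design C: Design D wins 3–2.
  Design D vs Design E: Design D wins 3–2.
  Design D vs Design B: Design D wins 4–1.
  Design F vs Design C: Design F wins 3–2.
  Design F vs Design E: Design F wins 4–1.
  Design F vs Design B: Design F wins 3–2.
  Design C vs Design E: Design E wins 3–2.
  Design C vs Design B: Design B wins 3–2.
  Design E vs Design B: Design E wins 3–2.
Copeland scores (wins − losses):
  Design D: 3 − 1 = 2
  Design F: 4 − 0 = 4
  Design C: 0 − 4 = -4
  Design E: 2 − 2 = 0
  Design B: 1 − 3 = -2
Design F has the best Copeland score.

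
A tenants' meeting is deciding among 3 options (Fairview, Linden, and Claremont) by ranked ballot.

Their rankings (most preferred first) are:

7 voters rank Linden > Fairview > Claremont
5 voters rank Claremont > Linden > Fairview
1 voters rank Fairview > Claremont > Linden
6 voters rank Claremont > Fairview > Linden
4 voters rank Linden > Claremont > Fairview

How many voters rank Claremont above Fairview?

Ballots ranking Claremont above Fairview: 5+6+4 = 15.
Ballots ranking Fairview above Claremont: 7+1 = 8.
So 15 of 23 voters prefer Claremont to Fairview.

15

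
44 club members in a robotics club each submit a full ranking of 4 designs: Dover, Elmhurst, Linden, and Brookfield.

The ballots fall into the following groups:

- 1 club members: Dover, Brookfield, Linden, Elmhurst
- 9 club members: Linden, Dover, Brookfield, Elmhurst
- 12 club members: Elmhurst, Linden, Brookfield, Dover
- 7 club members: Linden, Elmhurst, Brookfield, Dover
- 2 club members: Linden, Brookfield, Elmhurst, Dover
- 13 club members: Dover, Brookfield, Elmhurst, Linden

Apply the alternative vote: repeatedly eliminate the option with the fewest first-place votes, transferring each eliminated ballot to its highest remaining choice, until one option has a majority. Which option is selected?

Linden

Round 1: Linden 18, Dover 14, Elmhurst 12, Brookfield 0. Brookfield has the fewest and is eliminated.
Round 2: Linden 18, Dover 14, Elmhurst 12. Elmhurst has the fewest and is eliminated.
Round 3: Linden 30, Dover 14. Linden has a majority.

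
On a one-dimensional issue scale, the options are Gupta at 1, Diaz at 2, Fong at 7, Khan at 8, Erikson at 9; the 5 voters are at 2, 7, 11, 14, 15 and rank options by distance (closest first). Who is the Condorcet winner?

With single-peaked preferences on a line, the Condorcet winner is the candidate closest to the median voter.
The median voter (position 11) is closest to Erikson at 9.
Check: Erikson vs Khan — voters closer to Erikson: 3 of 5.

Erikson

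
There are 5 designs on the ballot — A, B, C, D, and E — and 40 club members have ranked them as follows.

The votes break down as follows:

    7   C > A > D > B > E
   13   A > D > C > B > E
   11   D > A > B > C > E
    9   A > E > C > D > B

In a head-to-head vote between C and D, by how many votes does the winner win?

8

Ballots ranking C above D: 7+9 = 16.
Ballots ranking D above C: 13+11 = 24.
D wins 24–16, a margin of 8.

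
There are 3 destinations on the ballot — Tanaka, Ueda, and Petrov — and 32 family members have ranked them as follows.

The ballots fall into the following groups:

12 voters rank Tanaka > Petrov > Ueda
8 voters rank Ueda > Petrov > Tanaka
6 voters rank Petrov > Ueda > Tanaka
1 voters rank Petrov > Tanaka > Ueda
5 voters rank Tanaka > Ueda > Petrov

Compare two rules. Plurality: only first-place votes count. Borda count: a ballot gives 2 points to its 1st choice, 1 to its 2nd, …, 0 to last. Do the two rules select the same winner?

Yes

Plurality first-place counts: Tanaka 17, Ueda 8, Petrov 7 → Tanaka.
Borda totals: Tanaka 35, Ueda 27, Petrov 34 → Tanaka.
The two rules agree on Tanaka.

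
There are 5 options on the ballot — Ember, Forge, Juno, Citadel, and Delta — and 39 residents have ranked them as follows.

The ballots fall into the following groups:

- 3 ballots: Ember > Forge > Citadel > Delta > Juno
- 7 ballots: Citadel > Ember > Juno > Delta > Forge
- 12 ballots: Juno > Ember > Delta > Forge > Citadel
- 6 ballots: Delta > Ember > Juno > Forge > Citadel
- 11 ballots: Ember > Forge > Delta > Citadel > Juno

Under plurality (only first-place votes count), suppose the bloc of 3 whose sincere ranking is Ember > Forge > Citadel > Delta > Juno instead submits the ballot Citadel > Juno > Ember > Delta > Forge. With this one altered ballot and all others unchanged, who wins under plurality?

Juno

First-place totals with the altered ballot: Ember 11, Forge 0, Juno 12, Citadel 10, Delta 6.
The switch changes the winner from Ember to Juno.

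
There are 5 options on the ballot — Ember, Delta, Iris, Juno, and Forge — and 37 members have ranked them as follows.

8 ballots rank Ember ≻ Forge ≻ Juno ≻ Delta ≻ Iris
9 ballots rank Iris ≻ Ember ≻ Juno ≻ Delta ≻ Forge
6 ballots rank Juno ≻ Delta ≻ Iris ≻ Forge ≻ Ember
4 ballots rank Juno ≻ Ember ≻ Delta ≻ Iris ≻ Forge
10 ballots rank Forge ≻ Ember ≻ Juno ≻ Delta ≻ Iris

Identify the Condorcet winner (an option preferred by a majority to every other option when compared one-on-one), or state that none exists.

Ember

Head-to-head results (37 voters total):
Ember vs Delta: Ember wins 31–6.
Ember vs Iris: Ember wins 22–15.
Ember vs Juno: Ember wins 27–10.
Ember vs Forge: Ember wins 21–16.
Delta vs Iris: Delta wins 28–9.
Delta vs Juno: Juno wins 37–0.
Delta vs Forge: Delta wins 19–18.
Iris vs Juno: Juno wins 28–9.
Iris vs Forge: Iris wins 19–18.
Juno vs Forge: Juno wins 19–18.
Ember beats each rival — Delta (31–6), Iris (22–15), Juno (27–10), Forge (21–16) — so Ember is the Condorcet winner.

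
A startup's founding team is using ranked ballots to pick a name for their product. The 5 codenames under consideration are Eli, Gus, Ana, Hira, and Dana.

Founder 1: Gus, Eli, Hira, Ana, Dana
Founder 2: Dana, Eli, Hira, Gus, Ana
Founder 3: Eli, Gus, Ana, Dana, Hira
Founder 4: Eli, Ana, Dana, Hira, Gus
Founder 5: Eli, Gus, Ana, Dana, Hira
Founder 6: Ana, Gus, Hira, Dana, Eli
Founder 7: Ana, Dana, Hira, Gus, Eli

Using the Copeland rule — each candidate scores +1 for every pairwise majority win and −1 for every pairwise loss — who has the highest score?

Pairwise results:
  Eli vs Gus: Eli wins 4–3.
  Eli vs Ana: Eli wins 5–2.
  Eli vs Hira: Eli wins 5–2.
  Eli vs Dana: Eli wins 4–3.
  Gus vs Ana: Gus wins 4–3.
  Gus vs Hira: Gus wins 4–3.
  Gus vs Dana: Gus wins 4–3.
  Ana vs Hira: Ana wins 5–2.
  Ana vs Dana: Ana wins 6–1.
  Hira vs Dana: Dana wins 5–2.
Copeland scores (wins − losses):
  Eli: 4 − 0 = 4
  Gus: 3 − 1 = 2
  Ana: 2 − 2 = 0
  Hira: 0 − 4 = -4
  Dana: 1 − 3 = -2
Eli has the best Copeland score.

Eli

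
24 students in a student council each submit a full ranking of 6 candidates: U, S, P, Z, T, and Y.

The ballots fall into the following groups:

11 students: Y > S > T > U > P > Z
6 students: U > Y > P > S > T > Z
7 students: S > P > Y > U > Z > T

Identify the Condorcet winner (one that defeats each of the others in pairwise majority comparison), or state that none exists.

Y

Head-to-head results (24 voters total):
U vs S: S wins 18–6.
U vs P: U wins 17–7.
U vs Z: U wins 24–0.
U vs T: U wins 13–11.
U vs Y: Y wins 18–6.
S vs P: S wins 18–6.
S vs Z: S wins 24–0.
S vs T: S wins 24–0.
S vs Y: Y wins 17–7.
P vs Z: P wins 24–0.
P vs T: P wins 13–11.
P vs Y: Y wins 17–7.
Z vs T: T wins 17–7.
Z vs Y: Y wins 24–0.
T vs Y: Y wins 24–0.
Y beats each rival — U (18–6), S (17–7), P (17–7), Z (24–0), T (24–0) — so Y is the Condorcet winner.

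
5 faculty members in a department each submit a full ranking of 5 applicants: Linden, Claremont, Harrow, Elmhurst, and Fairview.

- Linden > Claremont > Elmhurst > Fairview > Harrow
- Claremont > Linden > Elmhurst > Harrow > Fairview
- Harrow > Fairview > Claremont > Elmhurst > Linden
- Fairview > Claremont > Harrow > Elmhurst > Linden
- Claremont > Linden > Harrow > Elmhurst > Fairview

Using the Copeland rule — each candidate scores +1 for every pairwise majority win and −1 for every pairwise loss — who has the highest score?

Pairwise results:
  Linden vs Claremont: Claremont wins 4–1.
  Linden vs Harrow: Linden wins 3–2.
  Linden vs Elmhurst: Linden wins 3–2.
  Linden vs Fairview: Linden wins 3–2.
  Claremont vs Harrow: Claremont wins 4–1.
  Claremont vs Elmhurst: Claremont wins 5–0.
  Claremont vs Fairview: Claremont wins 3–2.
  Harrow vs Elmhurst: Harrow wins 3–2.
  Harrow vs Fairview: Harrow wins 3–2.
  Elmhurst vs Fairview: Elmhurst wins 3–2.
Copeland scores (wins − losses):
  Linden: 3 − 1 = 2
  Claremont: 4 − 0 = 4
  Harrow: 2 − 2 = 0
  Elmhurst: 1 − 3 = -2
  Fairview: 0 − 4 = -4
Claremont has the best Copeland score.

Claremont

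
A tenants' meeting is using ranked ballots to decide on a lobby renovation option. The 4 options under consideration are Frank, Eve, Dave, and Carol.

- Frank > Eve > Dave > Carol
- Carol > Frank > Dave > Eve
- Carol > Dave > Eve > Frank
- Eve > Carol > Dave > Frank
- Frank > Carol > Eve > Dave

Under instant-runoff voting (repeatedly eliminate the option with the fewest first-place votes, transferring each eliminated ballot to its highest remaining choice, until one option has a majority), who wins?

Carol

Round 1: Frank 2, Carol 2, Eve 1, Dave 0. Dave has the fewest and is eliminated.
Round 2: Frank 2, Carol 2, Eve 1. Eve has the fewest and is eliminated.
Round 3: Carol 3, Frank 2. Carol has a majority.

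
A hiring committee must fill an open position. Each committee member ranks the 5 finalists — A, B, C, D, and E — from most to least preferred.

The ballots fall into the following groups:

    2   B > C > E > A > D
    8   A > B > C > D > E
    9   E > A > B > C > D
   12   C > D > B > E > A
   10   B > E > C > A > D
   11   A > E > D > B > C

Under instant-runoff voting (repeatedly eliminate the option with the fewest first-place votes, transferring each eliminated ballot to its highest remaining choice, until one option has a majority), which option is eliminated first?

Round 1: A 19, B 12, C 12, E 9, D 0. D has the fewest and is eliminated.
Round 2: A 19, B 12, C 12, E 9. E has the fewest and is eliminated.
Round 3: A 28, B 12, C 12. A has a majority.

D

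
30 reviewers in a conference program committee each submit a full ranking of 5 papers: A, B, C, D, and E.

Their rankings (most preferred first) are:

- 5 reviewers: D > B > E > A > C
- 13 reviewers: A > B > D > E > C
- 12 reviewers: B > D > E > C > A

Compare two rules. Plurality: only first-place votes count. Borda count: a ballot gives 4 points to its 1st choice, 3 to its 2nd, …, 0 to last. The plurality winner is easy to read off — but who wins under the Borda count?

Plurality first-place counts: A 13, B 12, C 0, D 5, E 0 → A.
Borda totals: A 57, B 102, C 12, D 82, E 47 → B.

B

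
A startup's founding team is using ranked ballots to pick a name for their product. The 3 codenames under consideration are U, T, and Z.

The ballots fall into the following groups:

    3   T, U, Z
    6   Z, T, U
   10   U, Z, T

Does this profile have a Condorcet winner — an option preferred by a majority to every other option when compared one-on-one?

Yes

Head-to-head results (19 voters total):
U vs T: U wins 10–9.
U vs Z: U wins 13–6.
T vs Z: Z wins 16–3.
U beats each rival — T (10–9), Z (13–6) — so U is the Condorcet winner.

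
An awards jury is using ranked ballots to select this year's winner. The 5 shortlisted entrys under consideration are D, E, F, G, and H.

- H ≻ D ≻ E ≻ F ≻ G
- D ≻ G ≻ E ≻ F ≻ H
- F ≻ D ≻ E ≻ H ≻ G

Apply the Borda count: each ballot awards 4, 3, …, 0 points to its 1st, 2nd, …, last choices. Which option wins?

D

Borda scores:
  D: 3 + 4 + 3 = 10
  E: 2 + 2 + 2 = 6
  F: 1 + 1 + 4 = 6
  G: 0 + 3 + 0 = 3
  H: 4 + 0 + 1 = 5
D has the highest total.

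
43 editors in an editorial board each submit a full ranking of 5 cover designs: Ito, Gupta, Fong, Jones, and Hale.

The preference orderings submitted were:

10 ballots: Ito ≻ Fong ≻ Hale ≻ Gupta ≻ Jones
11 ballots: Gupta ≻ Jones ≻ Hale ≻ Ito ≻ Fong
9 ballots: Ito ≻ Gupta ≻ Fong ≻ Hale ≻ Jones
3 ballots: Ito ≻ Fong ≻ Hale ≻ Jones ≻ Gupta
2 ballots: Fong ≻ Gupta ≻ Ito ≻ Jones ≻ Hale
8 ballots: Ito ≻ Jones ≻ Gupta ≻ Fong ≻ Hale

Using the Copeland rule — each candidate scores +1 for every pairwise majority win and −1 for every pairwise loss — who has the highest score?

Ito

Pairwise results:
  Ito vs Gupta: Ito wins 30–13.
  Ito vs Fong: Ito wins 41–2.
  Ito vs Jones: Ito wins 32–11.
  Ito vs Hale: Ito wins 32–11.
  Gupta vs Fong: Gupta wins 28–15.
  Gupta vs Jones: Gupta wins 32–11.
  Gupta vs Hale: Gupta wins 30–13.
  Fong vs Jones: Fong wins 24–19.
  Fong vs Hale: Fong wins 32–11.
  Jones vs Hale: Hale wins 22–21.
Copeland scores (wins − losses):
  Ito: 4 − 0 = 4
  Gupta: 3 − 1 = 2
  Fong: 2 − 2 = 0
  Jones: 0 − 4 = -4
  Hale: 1 − 3 = -2
Ito has the best Copeland score.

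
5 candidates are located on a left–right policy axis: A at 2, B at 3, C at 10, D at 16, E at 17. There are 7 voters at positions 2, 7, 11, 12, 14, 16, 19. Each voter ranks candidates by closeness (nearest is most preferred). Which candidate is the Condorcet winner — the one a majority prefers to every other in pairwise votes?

C

With single-peaked preferences on a line, the Condorcet winner is the candidate closest to the median voter.
The median voter (position 12) is closest to C at 10.
Check: C vs B — voters closer to C: 6 of 7.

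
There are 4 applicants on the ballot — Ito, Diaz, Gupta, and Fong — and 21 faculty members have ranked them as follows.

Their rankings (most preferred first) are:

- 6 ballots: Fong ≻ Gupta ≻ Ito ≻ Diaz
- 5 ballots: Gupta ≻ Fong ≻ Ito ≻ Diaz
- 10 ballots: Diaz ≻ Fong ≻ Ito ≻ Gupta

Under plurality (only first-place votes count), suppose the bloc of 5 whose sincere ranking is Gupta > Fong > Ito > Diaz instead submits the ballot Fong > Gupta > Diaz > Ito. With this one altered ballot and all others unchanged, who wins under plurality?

First-place totals with the altered ballot: Ito 0, Diaz 10, Gupta 0, Fong 11.
The switch changes the winner from Diaz to Fong.

Fong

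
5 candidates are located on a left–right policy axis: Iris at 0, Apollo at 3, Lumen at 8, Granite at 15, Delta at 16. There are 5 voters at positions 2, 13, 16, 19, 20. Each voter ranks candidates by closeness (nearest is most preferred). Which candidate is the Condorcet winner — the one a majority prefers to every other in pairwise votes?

Delta

With single-peaked preferences on a line, the Condorcet winner is the candidate closest to the median voter.
The median voter (position 16) is closest to Delta at 16.
Check: Delta vs Lumen — voters closer to Delta: 4 of 5.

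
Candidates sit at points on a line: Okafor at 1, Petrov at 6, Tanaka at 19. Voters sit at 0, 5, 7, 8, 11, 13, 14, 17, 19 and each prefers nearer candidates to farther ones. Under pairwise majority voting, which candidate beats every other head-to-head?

Petrov

With single-peaked preferences on a line, the Condorcet winner is the candidate closest to the median voter.
The median voter (position 11) is closest to Petrov at 6.
Check: Petrov vs Tanaka — voters closer to Petrov: 5 of 9.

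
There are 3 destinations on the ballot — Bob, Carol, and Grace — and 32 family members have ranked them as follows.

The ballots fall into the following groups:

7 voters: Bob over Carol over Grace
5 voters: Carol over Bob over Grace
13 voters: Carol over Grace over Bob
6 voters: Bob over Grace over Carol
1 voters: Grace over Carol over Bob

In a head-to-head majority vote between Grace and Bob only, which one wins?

Ballots ranking Grace above Bob: 13+1 = 14.
Ballots ranking Bob above Grace: 7+5+6 = 18.
Bob wins the head-to-head, 18–14.

Bob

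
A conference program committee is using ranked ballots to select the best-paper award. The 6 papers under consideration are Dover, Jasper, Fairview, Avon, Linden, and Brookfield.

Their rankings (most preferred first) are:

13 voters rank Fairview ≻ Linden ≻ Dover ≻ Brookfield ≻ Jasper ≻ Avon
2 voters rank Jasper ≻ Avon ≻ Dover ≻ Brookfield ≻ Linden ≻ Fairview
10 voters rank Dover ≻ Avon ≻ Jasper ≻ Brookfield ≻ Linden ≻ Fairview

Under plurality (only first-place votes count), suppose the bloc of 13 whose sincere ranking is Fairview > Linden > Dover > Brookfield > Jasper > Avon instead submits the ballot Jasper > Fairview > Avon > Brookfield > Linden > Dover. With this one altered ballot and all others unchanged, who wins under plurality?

First-place totals with the altered ballot: Dover 10, Jasper 15, Fairview 0, Avon 0, Linden 0, Brookfield 0.
The switch changes the winner from Fairview to Jasper.

Jasper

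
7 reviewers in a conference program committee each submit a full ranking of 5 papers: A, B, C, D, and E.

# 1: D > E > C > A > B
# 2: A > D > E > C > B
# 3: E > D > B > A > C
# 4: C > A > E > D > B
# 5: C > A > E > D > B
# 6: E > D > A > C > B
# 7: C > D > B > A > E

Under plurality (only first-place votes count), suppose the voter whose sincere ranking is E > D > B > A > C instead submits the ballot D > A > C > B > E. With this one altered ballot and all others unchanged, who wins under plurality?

First-place totals with the altered ballot: A 1, B 0, C 3, D 2, E 1.
The winner is unchanged: still C.

C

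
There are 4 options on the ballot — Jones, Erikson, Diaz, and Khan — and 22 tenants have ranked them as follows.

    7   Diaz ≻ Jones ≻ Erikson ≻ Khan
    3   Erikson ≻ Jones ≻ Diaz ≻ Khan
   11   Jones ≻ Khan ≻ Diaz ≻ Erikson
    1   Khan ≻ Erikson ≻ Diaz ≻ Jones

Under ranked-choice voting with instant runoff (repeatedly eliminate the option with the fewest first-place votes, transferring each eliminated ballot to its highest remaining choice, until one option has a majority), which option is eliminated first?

Round 1: Jones 11, Diaz 7, Erikson 3, Khan 1. Khan has the fewest and is eliminated.
Round 2: Jones 11, Diaz 7, Erikson 4. Erikson has the fewest and is eliminated.
Round 3: Jones 14, Diaz 8. Jones has a majority.

Khan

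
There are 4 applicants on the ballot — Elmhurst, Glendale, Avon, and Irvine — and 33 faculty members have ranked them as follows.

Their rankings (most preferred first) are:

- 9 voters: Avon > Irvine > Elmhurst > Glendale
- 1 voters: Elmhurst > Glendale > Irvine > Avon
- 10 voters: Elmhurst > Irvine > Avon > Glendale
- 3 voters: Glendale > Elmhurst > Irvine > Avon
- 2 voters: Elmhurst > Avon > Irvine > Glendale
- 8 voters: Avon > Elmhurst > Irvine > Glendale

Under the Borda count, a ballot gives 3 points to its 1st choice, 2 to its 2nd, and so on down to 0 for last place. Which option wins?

Borda scores:
  Elmhurst: 9·1 + 3 + 10·3 + 3·2 + 2·3 + 8·2 = 70
  Glendale: 9·0 + 2 + 10·0 + 3·3 + 2·0 + 8·0 = 11
  Avon: 9·3 + 0 + 10·1 + 3·0 + 2·2 + 8·3 = 65
  Irvine: 9·2 + 1 + 10·2 + 3·1 + 2·1 + 8·1 = 52
Elmhurst has the highest total.

Elmhurst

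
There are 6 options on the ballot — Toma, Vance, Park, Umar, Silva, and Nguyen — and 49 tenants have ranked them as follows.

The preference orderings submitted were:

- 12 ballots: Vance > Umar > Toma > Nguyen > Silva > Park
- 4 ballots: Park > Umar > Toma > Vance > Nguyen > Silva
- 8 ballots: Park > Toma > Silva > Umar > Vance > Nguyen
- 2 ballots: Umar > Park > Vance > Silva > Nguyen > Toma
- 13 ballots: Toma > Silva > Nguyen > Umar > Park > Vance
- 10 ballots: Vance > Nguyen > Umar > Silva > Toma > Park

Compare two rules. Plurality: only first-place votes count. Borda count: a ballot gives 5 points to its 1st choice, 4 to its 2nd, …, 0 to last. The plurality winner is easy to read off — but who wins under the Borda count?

Toma

Plurality first-place counts: Toma 13, Vance 22, Park 12, Umar 2, Silva 0, Nguyen 0 → Vance.
Borda totals: Toma 155, Vance 132, Park 81, Umar 146, Silva 112, Nguyen 109 → Toma.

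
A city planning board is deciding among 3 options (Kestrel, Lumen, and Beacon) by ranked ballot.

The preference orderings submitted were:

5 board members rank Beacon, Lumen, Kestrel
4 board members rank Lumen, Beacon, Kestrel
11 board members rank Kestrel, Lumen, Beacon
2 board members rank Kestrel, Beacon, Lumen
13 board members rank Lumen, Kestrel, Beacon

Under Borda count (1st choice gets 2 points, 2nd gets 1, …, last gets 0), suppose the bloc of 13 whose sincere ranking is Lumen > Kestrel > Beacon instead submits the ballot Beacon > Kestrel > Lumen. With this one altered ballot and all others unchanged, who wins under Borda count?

Borda totals with the altered ballot: Kestrel 39, Lumen 24, Beacon 42.
The switch changes the winner from Lumen to Beacon.

Beacon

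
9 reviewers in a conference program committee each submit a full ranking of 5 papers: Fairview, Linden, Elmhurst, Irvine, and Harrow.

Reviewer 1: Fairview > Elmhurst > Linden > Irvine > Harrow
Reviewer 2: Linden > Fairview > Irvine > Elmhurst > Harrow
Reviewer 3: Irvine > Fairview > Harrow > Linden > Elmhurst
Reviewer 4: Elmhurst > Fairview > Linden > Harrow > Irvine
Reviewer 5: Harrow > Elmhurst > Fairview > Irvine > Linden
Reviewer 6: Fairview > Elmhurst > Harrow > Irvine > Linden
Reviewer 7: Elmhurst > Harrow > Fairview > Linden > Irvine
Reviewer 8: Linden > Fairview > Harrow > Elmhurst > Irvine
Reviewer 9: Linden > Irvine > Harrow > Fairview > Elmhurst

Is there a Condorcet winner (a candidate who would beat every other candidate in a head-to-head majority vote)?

Yes

Head-to-head results (9 voters total):
Fairview vs Linden: Fairview wins 6–3.
Fairview vs Elmhurst: Fairview wins 6–3.
Fairview vs Irvine: Fairview wins 7–2.
Fairview vs Harrow: Fairview wins 6–3.
Linden vs Elmhurst: Elmhurst wins 5–4.
Linden vs Irvine: Linden wins 6–3.
Linden vs Harrow: Linden wins 5–4.
Elmhurst vs Irvine: Elmhurst wins 6–3.
Elmhurst vs Harrow: Elmhurst wins 5–4.
Irvine vs Harrow: Harrow wins 5–4.
Fairview beats each rival — Linden (6–3), Elmhurst (6–3), Irvine (7–2), Harrow (6–3) — so Fairview is the Condorcet winner.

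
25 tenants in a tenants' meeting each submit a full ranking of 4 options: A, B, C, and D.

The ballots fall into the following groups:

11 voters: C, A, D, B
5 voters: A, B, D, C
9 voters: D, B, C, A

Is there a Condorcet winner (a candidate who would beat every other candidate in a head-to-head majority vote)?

Head-to-head results (25 voters total):
A vs B: A wins 16–9.
A vs C: C wins 20–5.
A vs D: A wins 16–9.
B vs C: B wins 14–11.
B vs D: D wins 20–5.
C vs D: D wins 14–11.
No candidate beats all others: A beats B beats C beats A, a majority cycle.

No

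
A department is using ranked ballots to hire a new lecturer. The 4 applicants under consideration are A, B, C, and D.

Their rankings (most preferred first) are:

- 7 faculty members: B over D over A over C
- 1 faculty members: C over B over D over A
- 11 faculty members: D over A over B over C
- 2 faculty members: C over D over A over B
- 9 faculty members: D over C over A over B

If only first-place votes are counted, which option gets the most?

First-place vote totals:
  A: 0
  B: 7
  C: 3
  D: 20
D has the most first-place votes.

D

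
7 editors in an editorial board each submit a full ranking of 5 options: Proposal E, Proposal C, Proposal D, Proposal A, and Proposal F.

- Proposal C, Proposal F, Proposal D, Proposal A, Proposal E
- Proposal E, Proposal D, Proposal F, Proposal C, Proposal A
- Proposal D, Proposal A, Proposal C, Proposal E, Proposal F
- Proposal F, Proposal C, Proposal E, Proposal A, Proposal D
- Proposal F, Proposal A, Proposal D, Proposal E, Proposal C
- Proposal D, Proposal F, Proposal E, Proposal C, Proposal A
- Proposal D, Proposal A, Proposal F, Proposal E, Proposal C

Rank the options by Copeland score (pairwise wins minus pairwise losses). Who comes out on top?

Proposal D

Pairwise results:
  Proposal E vs Proposal C: Proposal E wins 4–3.
  Proposal E vs Proposal D: Proposal D wins 5–2.
  Proposal E vs Proposal A: Proposal A wins 4–3.
  Proposal E vs Proposal F: Proposal F wins 5–2.
  Proposal C vs Proposal D: Proposal D wins 5–2.
  Proposal C vs Proposal A: Proposal C wins 4–3.
  Proposal C vs Proposal F: Proposal F wins 5–2.
  Proposal D vs Proposal A: Proposal D wins 5–2.
  Proposal D vs Proposal F: Proposal D wins 4–3.
  Proposal A vs Proposal F: Proposal F wins 5–2.
Copeland scores (wins − losses):
  Proposal E: 1 − 3 = -2
  Proposal C: 1 − 3 = -2
  Proposal D: 4 − 0 = 4
  Proposal A: 1 − 3 = -2
  Proposal F: 3 − 1 = 2
Proposal D has the best Copeland score.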